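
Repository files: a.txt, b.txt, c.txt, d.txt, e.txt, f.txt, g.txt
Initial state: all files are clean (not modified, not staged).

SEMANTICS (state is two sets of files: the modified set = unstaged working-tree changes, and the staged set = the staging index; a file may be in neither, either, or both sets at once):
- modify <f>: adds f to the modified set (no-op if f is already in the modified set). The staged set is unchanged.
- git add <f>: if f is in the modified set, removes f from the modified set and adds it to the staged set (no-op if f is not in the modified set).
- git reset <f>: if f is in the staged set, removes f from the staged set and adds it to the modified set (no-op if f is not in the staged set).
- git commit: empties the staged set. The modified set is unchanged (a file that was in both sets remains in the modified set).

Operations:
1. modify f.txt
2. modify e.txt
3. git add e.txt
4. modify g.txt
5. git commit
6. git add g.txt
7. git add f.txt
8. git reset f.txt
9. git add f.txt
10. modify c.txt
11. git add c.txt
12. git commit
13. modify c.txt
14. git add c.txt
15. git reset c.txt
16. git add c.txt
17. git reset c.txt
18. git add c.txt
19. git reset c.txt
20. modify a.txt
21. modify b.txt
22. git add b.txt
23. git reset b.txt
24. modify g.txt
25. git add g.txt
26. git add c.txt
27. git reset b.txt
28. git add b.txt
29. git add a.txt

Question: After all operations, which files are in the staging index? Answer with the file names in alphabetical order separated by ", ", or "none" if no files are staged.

After op 1 (modify f.txt): modified={f.txt} staged={none}
After op 2 (modify e.txt): modified={e.txt, f.txt} staged={none}
After op 3 (git add e.txt): modified={f.txt} staged={e.txt}
After op 4 (modify g.txt): modified={f.txt, g.txt} staged={e.txt}
After op 5 (git commit): modified={f.txt, g.txt} staged={none}
After op 6 (git add g.txt): modified={f.txt} staged={g.txt}
After op 7 (git add f.txt): modified={none} staged={f.txt, g.txt}
After op 8 (git reset f.txt): modified={f.txt} staged={g.txt}
After op 9 (git add f.txt): modified={none} staged={f.txt, g.txt}
After op 10 (modify c.txt): modified={c.txt} staged={f.txt, g.txt}
After op 11 (git add c.txt): modified={none} staged={c.txt, f.txt, g.txt}
After op 12 (git commit): modified={none} staged={none}
After op 13 (modify c.txt): modified={c.txt} staged={none}
After op 14 (git add c.txt): modified={none} staged={c.txt}
After op 15 (git reset c.txt): modified={c.txt} staged={none}
After op 16 (git add c.txt): modified={none} staged={c.txt}
After op 17 (git reset c.txt): modified={c.txt} staged={none}
After op 18 (git add c.txt): modified={none} staged={c.txt}
After op 19 (git reset c.txt): modified={c.txt} staged={none}
After op 20 (modify a.txt): modified={a.txt, c.txt} staged={none}
After op 21 (modify b.txt): modified={a.txt, b.txt, c.txt} staged={none}
After op 22 (git add b.txt): modified={a.txt, c.txt} staged={b.txt}
After op 23 (git reset b.txt): modified={a.txt, b.txt, c.txt} staged={none}
After op 24 (modify g.txt): modified={a.txt, b.txt, c.txt, g.txt} staged={none}
After op 25 (git add g.txt): modified={a.txt, b.txt, c.txt} staged={g.txt}
After op 26 (git add c.txt): modified={a.txt, b.txt} staged={c.txt, g.txt}
After op 27 (git reset b.txt): modified={a.txt, b.txt} staged={c.txt, g.txt}
After op 28 (git add b.txt): modified={a.txt} staged={b.txt, c.txt, g.txt}
After op 29 (git add a.txt): modified={none} staged={a.txt, b.txt, c.txt, g.txt}

Answer: a.txt, b.txt, c.txt, g.txt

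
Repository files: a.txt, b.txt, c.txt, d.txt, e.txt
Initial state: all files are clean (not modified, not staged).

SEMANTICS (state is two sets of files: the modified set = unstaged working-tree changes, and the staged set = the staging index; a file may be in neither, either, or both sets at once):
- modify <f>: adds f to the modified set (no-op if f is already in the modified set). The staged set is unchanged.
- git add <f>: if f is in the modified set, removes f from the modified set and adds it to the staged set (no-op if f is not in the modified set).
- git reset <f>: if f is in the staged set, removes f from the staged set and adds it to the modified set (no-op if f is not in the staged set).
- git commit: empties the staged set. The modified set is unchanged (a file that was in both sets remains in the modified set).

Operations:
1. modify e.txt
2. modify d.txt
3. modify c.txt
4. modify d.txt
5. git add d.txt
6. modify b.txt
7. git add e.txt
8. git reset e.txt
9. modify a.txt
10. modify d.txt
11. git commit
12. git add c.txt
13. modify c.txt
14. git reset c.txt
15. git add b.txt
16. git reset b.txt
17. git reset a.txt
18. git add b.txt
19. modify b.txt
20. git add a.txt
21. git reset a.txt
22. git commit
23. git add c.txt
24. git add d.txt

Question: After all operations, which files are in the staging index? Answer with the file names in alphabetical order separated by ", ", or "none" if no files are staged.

After op 1 (modify e.txt): modified={e.txt} staged={none}
After op 2 (modify d.txt): modified={d.txt, e.txt} staged={none}
After op 3 (modify c.txt): modified={c.txt, d.txt, e.txt} staged={none}
After op 4 (modify d.txt): modified={c.txt, d.txt, e.txt} staged={none}
After op 5 (git add d.txt): modified={c.txt, e.txt} staged={d.txt}
After op 6 (modify b.txt): modified={b.txt, c.txt, e.txt} staged={d.txt}
After op 7 (git add e.txt): modified={b.txt, c.txt} staged={d.txt, e.txt}
After op 8 (git reset e.txt): modified={b.txt, c.txt, e.txt} staged={d.txt}
After op 9 (modify a.txt): modified={a.txt, b.txt, c.txt, e.txt} staged={d.txt}
After op 10 (modify d.txt): modified={a.txt, b.txt, c.txt, d.txt, e.txt} staged={d.txt}
After op 11 (git commit): modified={a.txt, b.txt, c.txt, d.txt, e.txt} staged={none}
After op 12 (git add c.txt): modified={a.txt, b.txt, d.txt, e.txt} staged={c.txt}
After op 13 (modify c.txt): modified={a.txt, b.txt, c.txt, d.txt, e.txt} staged={c.txt}
After op 14 (git reset c.txt): modified={a.txt, b.txt, c.txt, d.txt, e.txt} staged={none}
After op 15 (git add b.txt): modified={a.txt, c.txt, d.txt, e.txt} staged={b.txt}
After op 16 (git reset b.txt): modified={a.txt, b.txt, c.txt, d.txt, e.txt} staged={none}
After op 17 (git reset a.txt): modified={a.txt, b.txt, c.txt, d.txt, e.txt} staged={none}
After op 18 (git add b.txt): modified={a.txt, c.txt, d.txt, e.txt} staged={b.txt}
After op 19 (modify b.txt): modified={a.txt, b.txt, c.txt, d.txt, e.txt} staged={b.txt}
After op 20 (git add a.txt): modified={b.txt, c.txt, d.txt, e.txt} staged={a.txt, b.txt}
After op 21 (git reset a.txt): modified={a.txt, b.txt, c.txt, d.txt, e.txt} staged={b.txt}
After op 22 (git commit): modified={a.txt, b.txt, c.txt, d.txt, e.txt} staged={none}
After op 23 (git add c.txt): modified={a.txt, b.txt, d.txt, e.txt} staged={c.txt}
After op 24 (git add d.txt): modified={a.txt, b.txt, e.txt} staged={c.txt, d.txt}

Answer: c.txt, d.txt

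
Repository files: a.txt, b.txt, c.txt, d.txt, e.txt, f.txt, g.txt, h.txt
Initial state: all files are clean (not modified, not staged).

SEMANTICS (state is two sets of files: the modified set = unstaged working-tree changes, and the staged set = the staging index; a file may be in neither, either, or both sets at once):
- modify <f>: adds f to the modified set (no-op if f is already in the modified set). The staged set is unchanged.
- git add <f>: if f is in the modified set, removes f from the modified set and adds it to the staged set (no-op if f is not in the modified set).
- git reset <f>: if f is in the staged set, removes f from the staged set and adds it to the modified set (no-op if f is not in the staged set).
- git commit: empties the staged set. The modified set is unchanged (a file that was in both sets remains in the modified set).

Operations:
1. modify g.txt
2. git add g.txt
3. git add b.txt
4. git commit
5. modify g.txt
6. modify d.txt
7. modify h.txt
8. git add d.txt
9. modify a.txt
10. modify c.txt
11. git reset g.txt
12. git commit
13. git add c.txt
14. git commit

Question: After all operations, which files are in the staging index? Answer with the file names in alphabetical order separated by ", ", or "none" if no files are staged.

Answer: none

Derivation:
After op 1 (modify g.txt): modified={g.txt} staged={none}
After op 2 (git add g.txt): modified={none} staged={g.txt}
After op 3 (git add b.txt): modified={none} staged={g.txt}
After op 4 (git commit): modified={none} staged={none}
After op 5 (modify g.txt): modified={g.txt} staged={none}
After op 6 (modify d.txt): modified={d.txt, g.txt} staged={none}
After op 7 (modify h.txt): modified={d.txt, g.txt, h.txt} staged={none}
After op 8 (git add d.txt): modified={g.txt, h.txt} staged={d.txt}
After op 9 (modify a.txt): modified={a.txt, g.txt, h.txt} staged={d.txt}
After op 10 (modify c.txt): modified={a.txt, c.txt, g.txt, h.txt} staged={d.txt}
After op 11 (git reset g.txt): modified={a.txt, c.txt, g.txt, h.txt} staged={d.txt}
After op 12 (git commit): modified={a.txt, c.txt, g.txt, h.txt} staged={none}
After op 13 (git add c.txt): modified={a.txt, g.txt, h.txt} staged={c.txt}
After op 14 (git commit): modified={a.txt, g.txt, h.txt} staged={none}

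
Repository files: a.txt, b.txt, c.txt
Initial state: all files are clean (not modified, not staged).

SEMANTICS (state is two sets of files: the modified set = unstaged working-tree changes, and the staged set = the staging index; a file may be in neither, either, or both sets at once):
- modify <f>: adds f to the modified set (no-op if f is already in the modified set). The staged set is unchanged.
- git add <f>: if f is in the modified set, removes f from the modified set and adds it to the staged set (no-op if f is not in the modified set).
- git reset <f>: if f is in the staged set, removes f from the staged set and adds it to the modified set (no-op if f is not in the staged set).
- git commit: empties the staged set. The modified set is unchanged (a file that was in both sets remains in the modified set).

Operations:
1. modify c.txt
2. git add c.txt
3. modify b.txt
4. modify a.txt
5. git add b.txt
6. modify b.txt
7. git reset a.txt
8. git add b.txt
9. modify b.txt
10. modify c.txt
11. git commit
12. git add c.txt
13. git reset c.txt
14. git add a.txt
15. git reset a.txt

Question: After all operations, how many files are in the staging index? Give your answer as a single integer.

After op 1 (modify c.txt): modified={c.txt} staged={none}
After op 2 (git add c.txt): modified={none} staged={c.txt}
After op 3 (modify b.txt): modified={b.txt} staged={c.txt}
After op 4 (modify a.txt): modified={a.txt, b.txt} staged={c.txt}
After op 5 (git add b.txt): modified={a.txt} staged={b.txt, c.txt}
After op 6 (modify b.txt): modified={a.txt, b.txt} staged={b.txt, c.txt}
After op 7 (git reset a.txt): modified={a.txt, b.txt} staged={b.txt, c.txt}
After op 8 (git add b.txt): modified={a.txt} staged={b.txt, c.txt}
After op 9 (modify b.txt): modified={a.txt, b.txt} staged={b.txt, c.txt}
After op 10 (modify c.txt): modified={a.txt, b.txt, c.txt} staged={b.txt, c.txt}
After op 11 (git commit): modified={a.txt, b.txt, c.txt} staged={none}
After op 12 (git add c.txt): modified={a.txt, b.txt} staged={c.txt}
After op 13 (git reset c.txt): modified={a.txt, b.txt, c.txt} staged={none}
After op 14 (git add a.txt): modified={b.txt, c.txt} staged={a.txt}
After op 15 (git reset a.txt): modified={a.txt, b.txt, c.txt} staged={none}
Final staged set: {none} -> count=0

Answer: 0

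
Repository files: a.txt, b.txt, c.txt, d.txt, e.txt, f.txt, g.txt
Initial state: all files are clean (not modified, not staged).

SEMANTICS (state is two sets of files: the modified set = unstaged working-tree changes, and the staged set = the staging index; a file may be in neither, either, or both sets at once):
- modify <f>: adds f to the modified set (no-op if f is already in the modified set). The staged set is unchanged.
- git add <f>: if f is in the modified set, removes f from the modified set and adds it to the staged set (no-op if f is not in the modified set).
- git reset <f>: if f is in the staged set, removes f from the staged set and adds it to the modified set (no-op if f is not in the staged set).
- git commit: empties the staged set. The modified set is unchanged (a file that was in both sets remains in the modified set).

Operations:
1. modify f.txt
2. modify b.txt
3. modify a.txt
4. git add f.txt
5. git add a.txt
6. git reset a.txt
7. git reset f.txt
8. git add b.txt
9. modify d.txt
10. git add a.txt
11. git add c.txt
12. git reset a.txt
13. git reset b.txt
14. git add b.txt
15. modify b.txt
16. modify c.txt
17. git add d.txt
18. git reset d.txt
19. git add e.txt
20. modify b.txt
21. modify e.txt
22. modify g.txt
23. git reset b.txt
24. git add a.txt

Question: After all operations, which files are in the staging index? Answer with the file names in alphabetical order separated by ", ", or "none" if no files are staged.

Answer: a.txt

Derivation:
After op 1 (modify f.txt): modified={f.txt} staged={none}
After op 2 (modify b.txt): modified={b.txt, f.txt} staged={none}
After op 3 (modify a.txt): modified={a.txt, b.txt, f.txt} staged={none}
After op 4 (git add f.txt): modified={a.txt, b.txt} staged={f.txt}
After op 5 (git add a.txt): modified={b.txt} staged={a.txt, f.txt}
After op 6 (git reset a.txt): modified={a.txt, b.txt} staged={f.txt}
After op 7 (git reset f.txt): modified={a.txt, b.txt, f.txt} staged={none}
After op 8 (git add b.txt): modified={a.txt, f.txt} staged={b.txt}
After op 9 (modify d.txt): modified={a.txt, d.txt, f.txt} staged={b.txt}
After op 10 (git add a.txt): modified={d.txt, f.txt} staged={a.txt, b.txt}
After op 11 (git add c.txt): modified={d.txt, f.txt} staged={a.txt, b.txt}
After op 12 (git reset a.txt): modified={a.txt, d.txt, f.txt} staged={b.txt}
After op 13 (git reset b.txt): modified={a.txt, b.txt, d.txt, f.txt} staged={none}
After op 14 (git add b.txt): modified={a.txt, d.txt, f.txt} staged={b.txt}
After op 15 (modify b.txt): modified={a.txt, b.txt, d.txt, f.txt} staged={b.txt}
After op 16 (modify c.txt): modified={a.txt, b.txt, c.txt, d.txt, f.txt} staged={b.txt}
After op 17 (git add d.txt): modified={a.txt, b.txt, c.txt, f.txt} staged={b.txt, d.txt}
After op 18 (git reset d.txt): modified={a.txt, b.txt, c.txt, d.txt, f.txt} staged={b.txt}
After op 19 (git add e.txt): modified={a.txt, b.txt, c.txt, d.txt, f.txt} staged={b.txt}
After op 20 (modify b.txt): modified={a.txt, b.txt, c.txt, d.txt, f.txt} staged={b.txt}
After op 21 (modify e.txt): modified={a.txt, b.txt, c.txt, d.txt, e.txt, f.txt} staged={b.txt}
After op 22 (modify g.txt): modified={a.txt, b.txt, c.txt, d.txt, e.txt, f.txt, g.txt} staged={b.txt}
After op 23 (git reset b.txt): modified={a.txt, b.txt, c.txt, d.txt, e.txt, f.txt, g.txt} staged={none}
After op 24 (git add a.txt): modified={b.txt, c.txt, d.txt, e.txt, f.txt, g.txt} staged={a.txt}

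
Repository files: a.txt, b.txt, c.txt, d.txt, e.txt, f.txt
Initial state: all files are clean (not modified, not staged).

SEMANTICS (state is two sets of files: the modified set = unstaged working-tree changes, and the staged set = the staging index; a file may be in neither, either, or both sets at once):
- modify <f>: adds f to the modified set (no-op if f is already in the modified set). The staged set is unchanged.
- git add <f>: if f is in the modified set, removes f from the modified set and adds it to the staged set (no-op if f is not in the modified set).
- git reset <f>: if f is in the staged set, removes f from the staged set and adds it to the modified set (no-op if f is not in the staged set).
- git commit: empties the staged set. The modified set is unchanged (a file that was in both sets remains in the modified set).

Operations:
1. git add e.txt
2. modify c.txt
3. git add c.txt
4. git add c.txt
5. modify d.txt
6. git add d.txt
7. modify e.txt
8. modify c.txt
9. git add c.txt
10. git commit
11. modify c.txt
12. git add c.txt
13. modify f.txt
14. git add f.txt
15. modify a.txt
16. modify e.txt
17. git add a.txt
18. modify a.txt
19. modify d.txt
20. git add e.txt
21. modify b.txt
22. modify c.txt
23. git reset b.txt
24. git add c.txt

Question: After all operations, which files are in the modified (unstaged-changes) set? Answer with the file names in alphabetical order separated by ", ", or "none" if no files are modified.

After op 1 (git add e.txt): modified={none} staged={none}
After op 2 (modify c.txt): modified={c.txt} staged={none}
After op 3 (git add c.txt): modified={none} staged={c.txt}
After op 4 (git add c.txt): modified={none} staged={c.txt}
After op 5 (modify d.txt): modified={d.txt} staged={c.txt}
After op 6 (git add d.txt): modified={none} staged={c.txt, d.txt}
After op 7 (modify e.txt): modified={e.txt} staged={c.txt, d.txt}
After op 8 (modify c.txt): modified={c.txt, e.txt} staged={c.txt, d.txt}
After op 9 (git add c.txt): modified={e.txt} staged={c.txt, d.txt}
After op 10 (git commit): modified={e.txt} staged={none}
After op 11 (modify c.txt): modified={c.txt, e.txt} staged={none}
After op 12 (git add c.txt): modified={e.txt} staged={c.txt}
After op 13 (modify f.txt): modified={e.txt, f.txt} staged={c.txt}
After op 14 (git add f.txt): modified={e.txt} staged={c.txt, f.txt}
After op 15 (modify a.txt): modified={a.txt, e.txt} staged={c.txt, f.txt}
After op 16 (modify e.txt): modified={a.txt, e.txt} staged={c.txt, f.txt}
After op 17 (git add a.txt): modified={e.txt} staged={a.txt, c.txt, f.txt}
After op 18 (modify a.txt): modified={a.txt, e.txt} staged={a.txt, c.txt, f.txt}
After op 19 (modify d.txt): modified={a.txt, d.txt, e.txt} staged={a.txt, c.txt, f.txt}
After op 20 (git add e.txt): modified={a.txt, d.txt} staged={a.txt, c.txt, e.txt, f.txt}
After op 21 (modify b.txt): modified={a.txt, b.txt, d.txt} staged={a.txt, c.txt, e.txt, f.txt}
After op 22 (modify c.txt): modified={a.txt, b.txt, c.txt, d.txt} staged={a.txt, c.txt, e.txt, f.txt}
After op 23 (git reset b.txt): modified={a.txt, b.txt, c.txt, d.txt} staged={a.txt, c.txt, e.txt, f.txt}
After op 24 (git add c.txt): modified={a.txt, b.txt, d.txt} staged={a.txt, c.txt, e.txt, f.txt}

Answer: a.txt, b.txt, d.txt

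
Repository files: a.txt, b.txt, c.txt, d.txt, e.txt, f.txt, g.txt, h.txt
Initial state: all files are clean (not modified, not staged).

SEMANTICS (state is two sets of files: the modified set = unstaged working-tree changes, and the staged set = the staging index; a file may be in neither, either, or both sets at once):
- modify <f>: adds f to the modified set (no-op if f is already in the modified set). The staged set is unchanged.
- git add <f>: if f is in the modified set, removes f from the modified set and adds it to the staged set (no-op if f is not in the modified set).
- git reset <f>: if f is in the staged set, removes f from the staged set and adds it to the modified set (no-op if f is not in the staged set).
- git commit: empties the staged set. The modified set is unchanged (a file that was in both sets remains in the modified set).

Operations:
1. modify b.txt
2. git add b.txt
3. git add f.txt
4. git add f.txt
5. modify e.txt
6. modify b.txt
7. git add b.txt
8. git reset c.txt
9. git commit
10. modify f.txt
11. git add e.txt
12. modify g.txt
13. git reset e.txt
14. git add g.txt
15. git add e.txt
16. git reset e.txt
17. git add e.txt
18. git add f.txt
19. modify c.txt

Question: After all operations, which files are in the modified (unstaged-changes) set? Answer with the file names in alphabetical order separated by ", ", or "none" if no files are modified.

Answer: c.txt

Derivation:
After op 1 (modify b.txt): modified={b.txt} staged={none}
After op 2 (git add b.txt): modified={none} staged={b.txt}
After op 3 (git add f.txt): modified={none} staged={b.txt}
After op 4 (git add f.txt): modified={none} staged={b.txt}
After op 5 (modify e.txt): modified={e.txt} staged={b.txt}
After op 6 (modify b.txt): modified={b.txt, e.txt} staged={b.txt}
After op 7 (git add b.txt): modified={e.txt} staged={b.txt}
After op 8 (git reset c.txt): modified={e.txt} staged={b.txt}
After op 9 (git commit): modified={e.txt} staged={none}
After op 10 (modify f.txt): modified={e.txt, f.txt} staged={none}
After op 11 (git add e.txt): modified={f.txt} staged={e.txt}
After op 12 (modify g.txt): modified={f.txt, g.txt} staged={e.txt}
After op 13 (git reset e.txt): modified={e.txt, f.txt, g.txt} staged={none}
After op 14 (git add g.txt): modified={e.txt, f.txt} staged={g.txt}
After op 15 (git add e.txt): modified={f.txt} staged={e.txt, g.txt}
After op 16 (git reset e.txt): modified={e.txt, f.txt} staged={g.txt}
After op 17 (git add e.txt): modified={f.txt} staged={e.txt, g.txt}
After op 18 (git add f.txt): modified={none} staged={e.txt, f.txt, g.txt}
After op 19 (modify c.txt): modified={c.txt} staged={e.txt, f.txt, g.txt}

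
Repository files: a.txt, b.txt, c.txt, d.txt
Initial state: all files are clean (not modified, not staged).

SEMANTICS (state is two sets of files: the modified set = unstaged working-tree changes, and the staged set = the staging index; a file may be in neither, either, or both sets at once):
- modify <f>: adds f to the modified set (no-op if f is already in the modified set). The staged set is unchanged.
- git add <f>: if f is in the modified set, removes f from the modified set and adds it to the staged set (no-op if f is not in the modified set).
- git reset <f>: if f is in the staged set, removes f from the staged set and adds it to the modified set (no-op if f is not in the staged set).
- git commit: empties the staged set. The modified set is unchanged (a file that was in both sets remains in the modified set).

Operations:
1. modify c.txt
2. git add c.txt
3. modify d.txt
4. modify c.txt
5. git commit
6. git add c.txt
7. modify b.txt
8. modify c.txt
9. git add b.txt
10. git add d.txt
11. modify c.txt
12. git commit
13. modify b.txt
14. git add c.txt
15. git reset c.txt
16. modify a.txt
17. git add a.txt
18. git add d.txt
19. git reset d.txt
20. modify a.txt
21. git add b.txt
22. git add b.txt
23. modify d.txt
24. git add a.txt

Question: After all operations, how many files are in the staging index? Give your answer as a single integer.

Answer: 2

Derivation:
After op 1 (modify c.txt): modified={c.txt} staged={none}
After op 2 (git add c.txt): modified={none} staged={c.txt}
After op 3 (modify d.txt): modified={d.txt} staged={c.txt}
After op 4 (modify c.txt): modified={c.txt, d.txt} staged={c.txt}
After op 5 (git commit): modified={c.txt, d.txt} staged={none}
After op 6 (git add c.txt): modified={d.txt} staged={c.txt}
After op 7 (modify b.txt): modified={b.txt, d.txt} staged={c.txt}
After op 8 (modify c.txt): modified={b.txt, c.txt, d.txt} staged={c.txt}
After op 9 (git add b.txt): modified={c.txt, d.txt} staged={b.txt, c.txt}
After op 10 (git add d.txt): modified={c.txt} staged={b.txt, c.txt, d.txt}
After op 11 (modify c.txt): modified={c.txt} staged={b.txt, c.txt, d.txt}
After op 12 (git commit): modified={c.txt} staged={none}
After op 13 (modify b.txt): modified={b.txt, c.txt} staged={none}
After op 14 (git add c.txt): modified={b.txt} staged={c.txt}
After op 15 (git reset c.txt): modified={b.txt, c.txt} staged={none}
After op 16 (modify a.txt): modified={a.txt, b.txt, c.txt} staged={none}
After op 17 (git add a.txt): modified={b.txt, c.txt} staged={a.txt}
After op 18 (git add d.txt): modified={b.txt, c.txt} staged={a.txt}
After op 19 (git reset d.txt): modified={b.txt, c.txt} staged={a.txt}
After op 20 (modify a.txt): modified={a.txt, b.txt, c.txt} staged={a.txt}
After op 21 (git add b.txt): modified={a.txt, c.txt} staged={a.txt, b.txt}
After op 22 (git add b.txt): modified={a.txt, c.txt} staged={a.txt, b.txt}
After op 23 (modify d.txt): modified={a.txt, c.txt, d.txt} staged={a.txt, b.txt}
After op 24 (git add a.txt): modified={c.txt, d.txt} staged={a.txt, b.txt}
Final staged set: {a.txt, b.txt} -> count=2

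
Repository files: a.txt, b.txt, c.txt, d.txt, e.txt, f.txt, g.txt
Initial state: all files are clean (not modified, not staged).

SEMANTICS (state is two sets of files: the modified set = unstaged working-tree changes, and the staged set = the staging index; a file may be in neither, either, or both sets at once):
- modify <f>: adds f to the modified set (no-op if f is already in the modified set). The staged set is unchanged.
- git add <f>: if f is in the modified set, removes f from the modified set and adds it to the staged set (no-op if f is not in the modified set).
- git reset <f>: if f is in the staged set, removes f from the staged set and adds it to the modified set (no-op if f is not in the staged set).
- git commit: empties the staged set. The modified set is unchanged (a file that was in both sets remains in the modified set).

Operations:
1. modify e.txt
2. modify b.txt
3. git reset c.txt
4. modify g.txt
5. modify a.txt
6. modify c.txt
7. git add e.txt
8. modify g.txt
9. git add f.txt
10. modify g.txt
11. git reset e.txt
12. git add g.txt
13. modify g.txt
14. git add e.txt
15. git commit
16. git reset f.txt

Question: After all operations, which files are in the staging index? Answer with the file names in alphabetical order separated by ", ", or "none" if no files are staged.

After op 1 (modify e.txt): modified={e.txt} staged={none}
After op 2 (modify b.txt): modified={b.txt, e.txt} staged={none}
After op 3 (git reset c.txt): modified={b.txt, e.txt} staged={none}
After op 4 (modify g.txt): modified={b.txt, e.txt, g.txt} staged={none}
After op 5 (modify a.txt): modified={a.txt, b.txt, e.txt, g.txt} staged={none}
After op 6 (modify c.txt): modified={a.txt, b.txt, c.txt, e.txt, g.txt} staged={none}
After op 7 (git add e.txt): modified={a.txt, b.txt, c.txt, g.txt} staged={e.txt}
After op 8 (modify g.txt): modified={a.txt, b.txt, c.txt, g.txt} staged={e.txt}
After op 9 (git add f.txt): modified={a.txt, b.txt, c.txt, g.txt} staged={e.txt}
After op 10 (modify g.txt): modified={a.txt, b.txt, c.txt, g.txt} staged={e.txt}
After op 11 (git reset e.txt): modified={a.txt, b.txt, c.txt, e.txt, g.txt} staged={none}
After op 12 (git add g.txt): modified={a.txt, b.txt, c.txt, e.txt} staged={g.txt}
After op 13 (modify g.txt): modified={a.txt, b.txt, c.txt, e.txt, g.txt} staged={g.txt}
After op 14 (git add e.txt): modified={a.txt, b.txt, c.txt, g.txt} staged={e.txt, g.txt}
After op 15 (git commit): modified={a.txt, b.txt, c.txt, g.txt} staged={none}
After op 16 (git reset f.txt): modified={a.txt, b.txt, c.txt, g.txt} staged={none}

Answer: none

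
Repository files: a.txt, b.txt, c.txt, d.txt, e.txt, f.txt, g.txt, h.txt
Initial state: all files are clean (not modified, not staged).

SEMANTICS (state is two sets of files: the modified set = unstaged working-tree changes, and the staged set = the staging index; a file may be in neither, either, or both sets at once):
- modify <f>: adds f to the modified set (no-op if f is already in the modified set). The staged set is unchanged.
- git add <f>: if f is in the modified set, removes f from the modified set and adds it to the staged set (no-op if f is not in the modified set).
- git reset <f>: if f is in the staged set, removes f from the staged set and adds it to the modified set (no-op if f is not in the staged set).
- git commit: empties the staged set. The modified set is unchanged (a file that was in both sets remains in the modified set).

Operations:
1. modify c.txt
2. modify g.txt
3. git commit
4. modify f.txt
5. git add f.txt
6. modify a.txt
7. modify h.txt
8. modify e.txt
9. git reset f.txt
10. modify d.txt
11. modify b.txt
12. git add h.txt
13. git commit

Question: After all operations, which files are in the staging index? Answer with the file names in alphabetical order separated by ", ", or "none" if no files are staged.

After op 1 (modify c.txt): modified={c.txt} staged={none}
After op 2 (modify g.txt): modified={c.txt, g.txt} staged={none}
After op 3 (git commit): modified={c.txt, g.txt} staged={none}
After op 4 (modify f.txt): modified={c.txt, f.txt, g.txt} staged={none}
After op 5 (git add f.txt): modified={c.txt, g.txt} staged={f.txt}
After op 6 (modify a.txt): modified={a.txt, c.txt, g.txt} staged={f.txt}
After op 7 (modify h.txt): modified={a.txt, c.txt, g.txt, h.txt} staged={f.txt}
After op 8 (modify e.txt): modified={a.txt, c.txt, e.txt, g.txt, h.txt} staged={f.txt}
After op 9 (git reset f.txt): modified={a.txt, c.txt, e.txt, f.txt, g.txt, h.txt} staged={none}
After op 10 (modify d.txt): modified={a.txt, c.txt, d.txt, e.txt, f.txt, g.txt, h.txt} staged={none}
After op 11 (modify b.txt): modified={a.txt, b.txt, c.txt, d.txt, e.txt, f.txt, g.txt, h.txt} staged={none}
After op 12 (git add h.txt): modified={a.txt, b.txt, c.txt, d.txt, e.txt, f.txt, g.txt} staged={h.txt}
After op 13 (git commit): modified={a.txt, b.txt, c.txt, d.txt, e.txt, f.txt, g.txt} staged={none}

Answer: none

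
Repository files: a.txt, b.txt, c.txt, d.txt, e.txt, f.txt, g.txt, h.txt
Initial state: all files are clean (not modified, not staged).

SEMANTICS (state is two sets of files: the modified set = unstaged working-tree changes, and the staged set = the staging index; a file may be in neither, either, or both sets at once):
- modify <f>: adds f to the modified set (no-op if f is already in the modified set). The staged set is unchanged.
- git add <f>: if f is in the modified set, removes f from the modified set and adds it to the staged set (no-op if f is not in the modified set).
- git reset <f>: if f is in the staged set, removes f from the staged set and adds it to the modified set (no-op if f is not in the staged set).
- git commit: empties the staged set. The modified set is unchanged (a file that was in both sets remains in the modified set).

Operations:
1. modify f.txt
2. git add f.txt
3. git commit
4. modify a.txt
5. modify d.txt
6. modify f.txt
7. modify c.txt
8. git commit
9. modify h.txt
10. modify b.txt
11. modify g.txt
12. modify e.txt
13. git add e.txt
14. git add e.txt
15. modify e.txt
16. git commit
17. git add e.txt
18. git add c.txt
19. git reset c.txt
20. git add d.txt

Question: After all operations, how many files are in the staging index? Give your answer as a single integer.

After op 1 (modify f.txt): modified={f.txt} staged={none}
After op 2 (git add f.txt): modified={none} staged={f.txt}
After op 3 (git commit): modified={none} staged={none}
After op 4 (modify a.txt): modified={a.txt} staged={none}
After op 5 (modify d.txt): modified={a.txt, d.txt} staged={none}
After op 6 (modify f.txt): modified={a.txt, d.txt, f.txt} staged={none}
After op 7 (modify c.txt): modified={a.txt, c.txt, d.txt, f.txt} staged={none}
After op 8 (git commit): modified={a.txt, c.txt, d.txt, f.txt} staged={none}
After op 9 (modify h.txt): modified={a.txt, c.txt, d.txt, f.txt, h.txt} staged={none}
After op 10 (modify b.txt): modified={a.txt, b.txt, c.txt, d.txt, f.txt, h.txt} staged={none}
After op 11 (modify g.txt): modified={a.txt, b.txt, c.txt, d.txt, f.txt, g.txt, h.txt} staged={none}
After op 12 (modify e.txt): modified={a.txt, b.txt, c.txt, d.txt, e.txt, f.txt, g.txt, h.txt} staged={none}
After op 13 (git add e.txt): modified={a.txt, b.txt, c.txt, d.txt, f.txt, g.txt, h.txt} staged={e.txt}
After op 14 (git add e.txt): modified={a.txt, b.txt, c.txt, d.txt, f.txt, g.txt, h.txt} staged={e.txt}
After op 15 (modify e.txt): modified={a.txt, b.txt, c.txt, d.txt, e.txt, f.txt, g.txt, h.txt} staged={e.txt}
After op 16 (git commit): modified={a.txt, b.txt, c.txt, d.txt, e.txt, f.txt, g.txt, h.txt} staged={none}
After op 17 (git add e.txt): modified={a.txt, b.txt, c.txt, d.txt, f.txt, g.txt, h.txt} staged={e.txt}
After op 18 (git add c.txt): modified={a.txt, b.txt, d.txt, f.txt, g.txt, h.txt} staged={c.txt, e.txt}
After op 19 (git reset c.txt): modified={a.txt, b.txt, c.txt, d.txt, f.txt, g.txt, h.txt} staged={e.txt}
After op 20 (git add d.txt): modified={a.txt, b.txt, c.txt, f.txt, g.txt, h.txt} staged={d.txt, e.txt}
Final staged set: {d.txt, e.txt} -> count=2

Answer: 2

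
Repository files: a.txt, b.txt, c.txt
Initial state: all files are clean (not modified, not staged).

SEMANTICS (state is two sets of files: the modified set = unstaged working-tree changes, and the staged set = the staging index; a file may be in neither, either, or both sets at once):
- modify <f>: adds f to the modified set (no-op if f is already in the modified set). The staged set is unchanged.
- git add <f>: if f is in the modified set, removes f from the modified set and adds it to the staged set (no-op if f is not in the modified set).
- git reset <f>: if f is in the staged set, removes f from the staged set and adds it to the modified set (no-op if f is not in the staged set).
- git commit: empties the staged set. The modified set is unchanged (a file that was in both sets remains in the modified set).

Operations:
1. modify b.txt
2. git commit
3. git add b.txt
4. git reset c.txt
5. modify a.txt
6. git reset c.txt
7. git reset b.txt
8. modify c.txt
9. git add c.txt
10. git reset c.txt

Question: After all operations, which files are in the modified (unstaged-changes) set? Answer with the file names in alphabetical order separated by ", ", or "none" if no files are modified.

After op 1 (modify b.txt): modified={b.txt} staged={none}
After op 2 (git commit): modified={b.txt} staged={none}
After op 3 (git add b.txt): modified={none} staged={b.txt}
After op 4 (git reset c.txt): modified={none} staged={b.txt}
After op 5 (modify a.txt): modified={a.txt} staged={b.txt}
After op 6 (git reset c.txt): modified={a.txt} staged={b.txt}
After op 7 (git reset b.txt): modified={a.txt, b.txt} staged={none}
After op 8 (modify c.txt): modified={a.txt, b.txt, c.txt} staged={none}
After op 9 (git add c.txt): modified={a.txt, b.txt} staged={c.txt}
After op 10 (git reset c.txt): modified={a.txt, b.txt, c.txt} staged={none}

Answer: a.txt, b.txt, c.txt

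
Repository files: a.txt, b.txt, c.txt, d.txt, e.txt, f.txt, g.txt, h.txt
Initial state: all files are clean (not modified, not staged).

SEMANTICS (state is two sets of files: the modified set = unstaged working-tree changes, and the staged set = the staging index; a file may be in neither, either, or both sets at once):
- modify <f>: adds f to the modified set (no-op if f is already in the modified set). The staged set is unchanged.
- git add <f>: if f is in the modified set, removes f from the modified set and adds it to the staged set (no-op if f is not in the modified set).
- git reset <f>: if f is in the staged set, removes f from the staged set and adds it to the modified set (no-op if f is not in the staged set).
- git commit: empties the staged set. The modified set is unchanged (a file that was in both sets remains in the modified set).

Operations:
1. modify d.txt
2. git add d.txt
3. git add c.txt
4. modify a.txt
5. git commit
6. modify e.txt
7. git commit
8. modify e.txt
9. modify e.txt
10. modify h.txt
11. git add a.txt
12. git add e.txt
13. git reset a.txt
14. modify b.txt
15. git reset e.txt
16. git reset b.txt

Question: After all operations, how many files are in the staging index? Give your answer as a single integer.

Answer: 0

Derivation:
After op 1 (modify d.txt): modified={d.txt} staged={none}
After op 2 (git add d.txt): modified={none} staged={d.txt}
After op 3 (git add c.txt): modified={none} staged={d.txt}
After op 4 (modify a.txt): modified={a.txt} staged={d.txt}
After op 5 (git commit): modified={a.txt} staged={none}
After op 6 (modify e.txt): modified={a.txt, e.txt} staged={none}
After op 7 (git commit): modified={a.txt, e.txt} staged={none}
After op 8 (modify e.txt): modified={a.txt, e.txt} staged={none}
After op 9 (modify e.txt): modified={a.txt, e.txt} staged={none}
After op 10 (modify h.txt): modified={a.txt, e.txt, h.txt} staged={none}
After op 11 (git add a.txt): modified={e.txt, h.txt} staged={a.txt}
After op 12 (git add e.txt): modified={h.txt} staged={a.txt, e.txt}
After op 13 (git reset a.txt): modified={a.txt, h.txt} staged={e.txt}
After op 14 (modify b.txt): modified={a.txt, b.txt, h.txt} staged={e.txt}
After op 15 (git reset e.txt): modified={a.txt, b.txt, e.txt, h.txt} staged={none}
After op 16 (git reset b.txt): modified={a.txt, b.txt, e.txt, h.txt} staged={none}
Final staged set: {none} -> count=0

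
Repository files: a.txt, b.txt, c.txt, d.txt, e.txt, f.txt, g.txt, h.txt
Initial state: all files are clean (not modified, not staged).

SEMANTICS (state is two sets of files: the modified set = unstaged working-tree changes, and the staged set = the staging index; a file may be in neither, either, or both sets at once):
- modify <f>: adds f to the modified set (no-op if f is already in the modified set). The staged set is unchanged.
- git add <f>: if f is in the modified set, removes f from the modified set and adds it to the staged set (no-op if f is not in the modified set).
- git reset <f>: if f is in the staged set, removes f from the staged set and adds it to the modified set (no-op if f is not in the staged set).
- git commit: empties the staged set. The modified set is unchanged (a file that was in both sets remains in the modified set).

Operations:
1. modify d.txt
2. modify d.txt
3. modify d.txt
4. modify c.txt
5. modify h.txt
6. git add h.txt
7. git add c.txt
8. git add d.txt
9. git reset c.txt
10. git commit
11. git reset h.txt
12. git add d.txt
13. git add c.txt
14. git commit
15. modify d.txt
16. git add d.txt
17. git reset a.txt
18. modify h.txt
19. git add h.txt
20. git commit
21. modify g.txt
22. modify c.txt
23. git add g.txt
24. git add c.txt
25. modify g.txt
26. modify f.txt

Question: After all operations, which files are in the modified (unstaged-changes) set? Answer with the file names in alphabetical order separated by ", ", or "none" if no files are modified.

After op 1 (modify d.txt): modified={d.txt} staged={none}
After op 2 (modify d.txt): modified={d.txt} staged={none}
After op 3 (modify d.txt): modified={d.txt} staged={none}
After op 4 (modify c.txt): modified={c.txt, d.txt} staged={none}
After op 5 (modify h.txt): modified={c.txt, d.txt, h.txt} staged={none}
After op 6 (git add h.txt): modified={c.txt, d.txt} staged={h.txt}
After op 7 (git add c.txt): modified={d.txt} staged={c.txt, h.txt}
After op 8 (git add d.txt): modified={none} staged={c.txt, d.txt, h.txt}
After op 9 (git reset c.txt): modified={c.txt} staged={d.txt, h.txt}
After op 10 (git commit): modified={c.txt} staged={none}
After op 11 (git reset h.txt): modified={c.txt} staged={none}
After op 12 (git add d.txt): modified={c.txt} staged={none}
After op 13 (git add c.txt): modified={none} staged={c.txt}
After op 14 (git commit): modified={none} staged={none}
After op 15 (modify d.txt): modified={d.txt} staged={none}
After op 16 (git add d.txt): modified={none} staged={d.txt}
After op 17 (git reset a.txt): modified={none} staged={d.txt}
After op 18 (modify h.txt): modified={h.txt} staged={d.txt}
After op 19 (git add h.txt): modified={none} staged={d.txt, h.txt}
After op 20 (git commit): modified={none} staged={none}
After op 21 (modify g.txt): modified={g.txt} staged={none}
After op 22 (modify c.txt): modified={c.txt, g.txt} staged={none}
After op 23 (git add g.txt): modified={c.txt} staged={g.txt}
After op 24 (git add c.txt): modified={none} staged={c.txt, g.txt}
After op 25 (modify g.txt): modified={g.txt} staged={c.txt, g.txt}
After op 26 (modify f.txt): modified={f.txt, g.txt} staged={c.txt, g.txt}

Answer: f.txt, g.txt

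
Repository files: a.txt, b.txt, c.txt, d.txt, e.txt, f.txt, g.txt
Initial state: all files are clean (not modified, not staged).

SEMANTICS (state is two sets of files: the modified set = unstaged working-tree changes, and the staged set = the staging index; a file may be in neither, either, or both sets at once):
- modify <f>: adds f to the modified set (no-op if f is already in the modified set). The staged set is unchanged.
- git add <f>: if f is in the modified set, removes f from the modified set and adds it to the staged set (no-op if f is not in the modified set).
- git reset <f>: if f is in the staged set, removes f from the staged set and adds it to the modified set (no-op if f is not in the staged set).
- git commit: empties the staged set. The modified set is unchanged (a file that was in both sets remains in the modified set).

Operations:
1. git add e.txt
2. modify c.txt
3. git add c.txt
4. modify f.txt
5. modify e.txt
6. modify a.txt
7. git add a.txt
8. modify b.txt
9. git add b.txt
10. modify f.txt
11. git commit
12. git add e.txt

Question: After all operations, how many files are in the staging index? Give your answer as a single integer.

Answer: 1

Derivation:
After op 1 (git add e.txt): modified={none} staged={none}
After op 2 (modify c.txt): modified={c.txt} staged={none}
After op 3 (git add c.txt): modified={none} staged={c.txt}
After op 4 (modify f.txt): modified={f.txt} staged={c.txt}
After op 5 (modify e.txt): modified={e.txt, f.txt} staged={c.txt}
After op 6 (modify a.txt): modified={a.txt, e.txt, f.txt} staged={c.txt}
After op 7 (git add a.txt): modified={e.txt, f.txt} staged={a.txt, c.txt}
After op 8 (modify b.txt): modified={b.txt, e.txt, f.txt} staged={a.txt, c.txt}
After op 9 (git add b.txt): modified={e.txt, f.txt} staged={a.txt, b.txt, c.txt}
After op 10 (modify f.txt): modified={e.txt, f.txt} staged={a.txt, b.txt, c.txt}
After op 11 (git commit): modified={e.txt, f.txt} staged={none}
After op 12 (git add e.txt): modified={f.txt} staged={e.txt}
Final staged set: {e.txt} -> count=1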